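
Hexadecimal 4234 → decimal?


Positional values:
Position 0: 4 × 16^0 = 4 × 1 = 4
Position 1: 3 × 16^1 = 3 × 16 = 48
Position 2: 2 × 16^2 = 2 × 256 = 512
Position 3: 4 × 16^3 = 4 × 4096 = 16384
Sum = 4 + 48 + 512 + 16384
= 16948


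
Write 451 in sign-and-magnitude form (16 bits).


Sign bit: 0 (positive)
Magnitude: 451 = 000000111000011
= 0000000111000011


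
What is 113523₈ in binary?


Each octal digit → 3 binary bits:
  1 = 001
  1 = 001
  3 = 011
  5 = 101
  2 = 010
  3 = 011
Concatenate: 001 001 011 101 010 011
= 001001011101010011


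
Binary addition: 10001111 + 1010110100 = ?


Align and add column by column (LSB to MSB, carry propagating):
  00010001111
+ 01010110100
  -----------
  col 0: 1 + 0 + 0 (carry in) = 1 → bit 1, carry out 0
  col 1: 1 + 0 + 0 (carry in) = 1 → bit 1, carry out 0
  col 2: 1 + 1 + 0 (carry in) = 2 → bit 0, carry out 1
  col 3: 1 + 0 + 1 (carry in) = 2 → bit 0, carry out 1
  col 4: 0 + 1 + 1 (carry in) = 2 → bit 0, carry out 1
  col 5: 0 + 1 + 1 (carry in) = 2 → bit 0, carry out 1
  col 6: 0 + 0 + 1 (carry in) = 1 → bit 1, carry out 0
  col 7: 1 + 1 + 0 (carry in) = 2 → bit 0, carry out 1
  col 8: 0 + 0 + 1 (carry in) = 1 → bit 1, carry out 0
  col 9: 0 + 1 + 0 (carry in) = 1 → bit 1, carry out 0
  col 10: 0 + 0 + 0 (carry in) = 0 → bit 0, carry out 0
Reading bits MSB→LSB: 01101000011
Strip leading zeros: 1101000011
= 1101000011


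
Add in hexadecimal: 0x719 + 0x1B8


Align and add column by column (LSB to MSB, each column mod 16 with carry):
  0719
+ 01B8
  ----
  col 0: 9(9) + 8(8) + 0 (carry in) = 17 → 1(1), carry out 1
  col 1: 1(1) + B(11) + 1 (carry in) = 13 → D(13), carry out 0
  col 2: 7(7) + 1(1) + 0 (carry in) = 8 → 8(8), carry out 0
  col 3: 0(0) + 0(0) + 0 (carry in) = 0 → 0(0), carry out 0
Reading digits MSB→LSB: 08D1
Strip leading zeros: 8D1
= 0x8D1


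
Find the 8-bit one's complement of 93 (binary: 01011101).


Original: 01011101
Invert all bits:
  bit 0: 0 → 1
  bit 1: 1 → 0
  bit 2: 0 → 1
  bit 3: 1 → 0
  bit 4: 1 → 0
  bit 5: 1 → 0
  bit 6: 0 → 1
  bit 7: 1 → 0
= 10100010


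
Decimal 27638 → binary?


Divide by 2 repeatedly:
27638 ÷ 2 = 13819 remainder 0
13819 ÷ 2 = 6909 remainder 1
6909 ÷ 2 = 3454 remainder 1
3454 ÷ 2 = 1727 remainder 0
1727 ÷ 2 = 863 remainder 1
863 ÷ 2 = 431 remainder 1
431 ÷ 2 = 215 remainder 1
215 ÷ 2 = 107 remainder 1
107 ÷ 2 = 53 remainder 1
53 ÷ 2 = 26 remainder 1
26 ÷ 2 = 13 remainder 0
13 ÷ 2 = 6 remainder 1
6 ÷ 2 = 3 remainder 0
3 ÷ 2 = 1 remainder 1
1 ÷ 2 = 0 remainder 1
Reading remainders bottom-up:
= 110101111110110


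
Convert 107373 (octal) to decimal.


Positional values:
Position 0: 3 × 8^0 = 3
Position 1: 7 × 8^1 = 56
Position 2: 3 × 8^2 = 192
Position 3: 7 × 8^3 = 3584
Position 4: 0 × 8^4 = 0
Position 5: 1 × 8^5 = 32768
Sum = 3 + 56 + 192 + 3584 + 0 + 32768
= 36603


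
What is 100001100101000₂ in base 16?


Group into 4-bit nibbles: 0100001100101000
  0100 = 4
  0011 = 3
  0010 = 2
  1000 = 8
= 0x4328


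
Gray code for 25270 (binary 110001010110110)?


Binary: 110001010110110
Gray code: G = B XOR (B >> 1)
B >> 1 = 011000101011011
110001010110110 XOR 011000101011011:
  1 XOR 0 = 1
  1 XOR 1 = 0
  0 XOR 1 = 1
  0 XOR 0 = 0
  0 XOR 0 = 0
  1 XOR 0 = 1
  0 XOR 1 = 1
  1 XOR 0 = 1
  0 XOR 1 = 1
  1 XOR 0 = 1
  1 XOR 1 = 0
  0 XOR 1 = 1
  1 XOR 0 = 1
  1 XOR 1 = 0
  0 XOR 1 = 1
= 101001111101101


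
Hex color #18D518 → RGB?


Hex: #18D518
R = 18₁₆ = 24
G = D5₁₆ = 213
B = 18₁₆ = 24
= RGB(24, 213, 24)


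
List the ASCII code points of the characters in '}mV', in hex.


String: '}mV'  (3 characters)
Per-character ASCII lookup:
  '}': special character: '}' = 125 → 0x7D
  'm': lowercase starts at 97: 'm' = 97 + 12 = 109 → 0x6D
  'V': uppercase starts at 65: 'V' = 65 + 21 = 86 → 0x56
= 0x7D 0x6D 0x56


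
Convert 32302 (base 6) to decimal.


Positional values (base 6):
  2 × 6^0 = 2 × 1 = 2
  0 × 6^1 = 0 × 6 = 0
  3 × 6^2 = 3 × 36 = 108
  2 × 6^3 = 2 × 216 = 432
  3 × 6^4 = 3 × 1296 = 3888
Sum = 2 + 0 + 108 + 432 + 3888
= 4430


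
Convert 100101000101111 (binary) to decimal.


Positional values:
Bit 0: 1 × 2^0 = 1
Bit 1: 1 × 2^1 = 2
Bit 2: 1 × 2^2 = 4
Bit 3: 1 × 2^3 = 8
Bit 5: 1 × 2^5 = 32
Bit 9: 1 × 2^9 = 512
Bit 11: 1 × 2^11 = 2048
Bit 14: 1 × 2^14 = 16384
Sum = 1 + 2 + 4 + 8 + 32 + 512 + 2048 + 16384
= 18991


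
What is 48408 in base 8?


Divide by 8 repeatedly:
48408 ÷ 8 = 6051 remainder 0
6051 ÷ 8 = 756 remainder 3
756 ÷ 8 = 94 remainder 4
94 ÷ 8 = 11 remainder 6
11 ÷ 8 = 1 remainder 3
1 ÷ 8 = 0 remainder 1
Reading remainders bottom-up:
= 0o136430


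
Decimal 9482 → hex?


Divide by 16 repeatedly:
9482 ÷ 16 = 592 remainder 10 (A)
592 ÷ 16 = 37 remainder 0 (0)
37 ÷ 16 = 2 remainder 5 (5)
2 ÷ 16 = 0 remainder 2 (2)
Reading remainders bottom-up:
= 0x250A


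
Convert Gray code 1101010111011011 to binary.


Gray code: 1101010111011011
MSB stays the same: 1
Each subsequent bit = prev_binary XOR current_gray:
  B[1] = 1 XOR 1 = 0
  B[2] = 0 XOR 0 = 0
  B[3] = 0 XOR 1 = 1
  B[4] = 1 XOR 0 = 1
  B[5] = 1 XOR 1 = 0
  B[6] = 0 XOR 0 = 0
  B[7] = 0 XOR 1 = 1
  B[8] = 1 XOR 1 = 0
  B[9] = 0 XOR 1 = 1
  B[10] = 1 XOR 0 = 1
  B[11] = 1 XOR 1 = 0
  B[12] = 0 XOR 1 = 1
  B[13] = 1 XOR 0 = 1
  B[14] = 1 XOR 1 = 0
  B[15] = 0 XOR 1 = 1
= 1001100101101101 (39277 decimal)


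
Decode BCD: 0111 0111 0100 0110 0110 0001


Each 4-bit group → digit:
  0111 → 7
  0111 → 7
  0100 → 4
  0110 → 6
  0110 → 6
  0001 → 1
= 774661


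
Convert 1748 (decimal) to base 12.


Divide by 12 repeatedly:
1748 ÷ 12 = 145 remainder 8
145 ÷ 12 = 12 remainder 1
12 ÷ 12 = 1 remainder 0
1 ÷ 12 = 0 remainder 1
Reading remainders bottom-up:
= 1018


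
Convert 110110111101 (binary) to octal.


Group into 3-bit groups: 110110111101
  110 = 6
  110 = 6
  111 = 7
  101 = 5
= 0o6675


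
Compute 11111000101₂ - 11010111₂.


Align and subtract column by column (LSB to MSB, borrowing when needed):
  11111000101
- 00011010111
  -----------
  col 0: (1 - 0 borrow-in) - 1 → 1 - 1 = 0, borrow out 0
  col 1: (0 - 0 borrow-in) - 1 → borrow from next column: (0+2) - 1 = 1, borrow out 1
  col 2: (1 - 1 borrow-in) - 1 → borrow from next column: (0+2) - 1 = 1, borrow out 1
  col 3: (0 - 1 borrow-in) - 0 → borrow from next column: (-1+2) - 0 = 1, borrow out 1
  col 4: (0 - 1 borrow-in) - 1 → borrow from next column: (-1+2) - 1 = 0, borrow out 1
  col 5: (0 - 1 borrow-in) - 0 → borrow from next column: (-1+2) - 0 = 1, borrow out 1
  col 6: (1 - 1 borrow-in) - 1 → borrow from next column: (0+2) - 1 = 1, borrow out 1
  col 7: (1 - 1 borrow-in) - 1 → borrow from next column: (0+2) - 1 = 1, borrow out 1
  col 8: (1 - 1 borrow-in) - 0 → 0 - 0 = 0, borrow out 0
  col 9: (1 - 0 borrow-in) - 0 → 1 - 0 = 1, borrow out 0
  col 10: (1 - 0 borrow-in) - 0 → 1 - 0 = 1, borrow out 0
Reading bits MSB→LSB: 11011101110
Strip leading zeros: 11011101110
= 11011101110


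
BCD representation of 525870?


Each digit → 4-bit binary:
  5 → 0101
  2 → 0010
  5 → 0101
  8 → 1000
  7 → 0111
  0 → 0000
= 0101 0010 0101 1000 0111 0000


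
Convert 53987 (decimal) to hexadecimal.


Divide by 16 repeatedly:
53987 ÷ 16 = 3374 remainder 3 (3)
3374 ÷ 16 = 210 remainder 14 (E)
210 ÷ 16 = 13 remainder 2 (2)
13 ÷ 16 = 0 remainder 13 (D)
Reading remainders bottom-up:
= 0xD2E3


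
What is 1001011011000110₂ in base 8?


Group into 3-bit groups: 001001011011000110
  001 = 1
  001 = 1
  011 = 3
  011 = 3
  000 = 0
  110 = 6
= 0o113306


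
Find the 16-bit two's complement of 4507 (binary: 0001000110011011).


Original: 0001000110011011
Step 1 - Invert all bits: 1110111001100100
Step 2 - Add 1: 1110111001100100 + 1
= 1110111001100101 (represents -4507)


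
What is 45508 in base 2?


Divide by 2 repeatedly:
45508 ÷ 2 = 22754 remainder 0
22754 ÷ 2 = 11377 remainder 0
11377 ÷ 2 = 5688 remainder 1
5688 ÷ 2 = 2844 remainder 0
2844 ÷ 2 = 1422 remainder 0
1422 ÷ 2 = 711 remainder 0
711 ÷ 2 = 355 remainder 1
355 ÷ 2 = 177 remainder 1
177 ÷ 2 = 88 remainder 1
88 ÷ 2 = 44 remainder 0
44 ÷ 2 = 22 remainder 0
22 ÷ 2 = 11 remainder 0
11 ÷ 2 = 5 remainder 1
5 ÷ 2 = 2 remainder 1
2 ÷ 2 = 1 remainder 0
1 ÷ 2 = 0 remainder 1
Reading remainders bottom-up:
= 1011000111000100


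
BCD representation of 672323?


Each digit → 4-bit binary:
  6 → 0110
  7 → 0111
  2 → 0010
  3 → 0011
  2 → 0010
  3 → 0011
= 0110 0111 0010 0011 0010 0011


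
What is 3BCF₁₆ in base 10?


Positional values:
Position 0: F × 16^0 = 15 × 1 = 15
Position 1: C × 16^1 = 12 × 16 = 192
Position 2: B × 16^2 = 11 × 256 = 2816
Position 3: 3 × 16^3 = 3 × 4096 = 12288
Sum = 15 + 192 + 2816 + 12288
= 15311


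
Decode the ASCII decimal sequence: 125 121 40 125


Codes (decimal): 125 121 40 125
Per-code ASCII lookup:
  125  (special character) → '}'
  121  (range 97-122: lowercase, 121 - 97 = 24) → 'y'
  40  (special character) → '('
  125  (special character) → '}'
= '}y(}'


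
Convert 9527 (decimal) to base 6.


Divide by 6 repeatedly:
9527 ÷ 6 = 1587 remainder 5
1587 ÷ 6 = 264 remainder 3
264 ÷ 6 = 44 remainder 0
44 ÷ 6 = 7 remainder 2
7 ÷ 6 = 1 remainder 1
1 ÷ 6 = 0 remainder 1
Reading remainders bottom-up:
= 112035


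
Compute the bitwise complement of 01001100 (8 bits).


Original: 01001100
Invert all bits:
  bit 0: 0 → 1
  bit 1: 1 → 0
  bit 2: 0 → 1
  bit 3: 0 → 1
  bit 4: 1 → 0
  bit 5: 1 → 0
  bit 6: 0 → 1
  bit 7: 0 → 1
= 10110011


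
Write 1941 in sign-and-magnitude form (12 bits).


Sign bit: 0 (positive)
Magnitude: 1941 = 11110010101
= 011110010101


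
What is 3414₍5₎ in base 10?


Positional values (base 5):
  4 × 5^0 = 4 × 1 = 4
  1 × 5^1 = 1 × 5 = 5
  4 × 5^2 = 4 × 25 = 100
  3 × 5^3 = 3 × 125 = 375
Sum = 4 + 5 + 100 + 375
= 484


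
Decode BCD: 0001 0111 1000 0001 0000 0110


Each 4-bit group → digit:
  0001 → 1
  0111 → 7
  1000 → 8
  0001 → 1
  0000 → 0
  0110 → 6
= 178106


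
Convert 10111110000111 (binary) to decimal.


Positional values:
Bit 0: 1 × 2^0 = 1
Bit 1: 1 × 2^1 = 2
Bit 2: 1 × 2^2 = 4
Bit 7: 1 × 2^7 = 128
Bit 8: 1 × 2^8 = 256
Bit 9: 1 × 2^9 = 512
Bit 10: 1 × 2^10 = 1024
Bit 11: 1 × 2^11 = 2048
Bit 13: 1 × 2^13 = 8192
Sum = 1 + 2 + 4 + 128 + 256 + 512 + 1024 + 2048 + 8192
= 12167


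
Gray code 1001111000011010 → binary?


Gray code: 1001111000011010
MSB stays the same: 1
Each subsequent bit = prev_binary XOR current_gray:
  B[1] = 1 XOR 0 = 1
  B[2] = 1 XOR 0 = 1
  B[3] = 1 XOR 1 = 0
  B[4] = 0 XOR 1 = 1
  B[5] = 1 XOR 1 = 0
  B[6] = 0 XOR 1 = 1
  B[7] = 1 XOR 0 = 1
  B[8] = 1 XOR 0 = 1
  B[9] = 1 XOR 0 = 1
  B[10] = 1 XOR 0 = 1
  B[11] = 1 XOR 1 = 0
  B[12] = 0 XOR 1 = 1
  B[13] = 1 XOR 0 = 1
  B[14] = 1 XOR 1 = 0
  B[15] = 0 XOR 0 = 0
= 1110101111101100 (60396 decimal)


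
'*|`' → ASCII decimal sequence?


String: '*|`'  (3 characters)
Per-character ASCII lookup:
  '*': special character: '*' = 42
  '|': special character: '|' = 124
  '`': special character: '`' = 96
= 42 124 96


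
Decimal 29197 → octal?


Divide by 8 repeatedly:
29197 ÷ 8 = 3649 remainder 5
3649 ÷ 8 = 456 remainder 1
456 ÷ 8 = 57 remainder 0
57 ÷ 8 = 7 remainder 1
7 ÷ 8 = 0 remainder 7
Reading remainders bottom-up:
= 0o71015


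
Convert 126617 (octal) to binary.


Each octal digit → 3 binary bits:
  1 = 001
  2 = 010
  6 = 110
  6 = 110
  1 = 001
  7 = 111
Concatenate: 001 010 110 110 001 111
= 001010110110001111


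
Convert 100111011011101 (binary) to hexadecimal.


Group into 4-bit nibbles: 0100111011011101
  0100 = 4
  1110 = E
  1101 = D
  1101 = D
= 0x4EDD


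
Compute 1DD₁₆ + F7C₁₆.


Align and add column by column (LSB to MSB, each column mod 16 with carry):
  01DD
+ 0F7C
  ----
  col 0: D(13) + C(12) + 0 (carry in) = 25 → 9(9), carry out 1
  col 1: D(13) + 7(7) + 1 (carry in) = 21 → 5(5), carry out 1
  col 2: 1(1) + F(15) + 1 (carry in) = 17 → 1(1), carry out 1
  col 3: 0(0) + 0(0) + 1 (carry in) = 1 → 1(1), carry out 0
Reading digits MSB→LSB: 1159
Strip leading zeros: 1159
= 0x1159


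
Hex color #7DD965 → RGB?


Hex: #7DD965
R = 7D₁₆ = 125
G = D9₁₆ = 217
B = 65₁₆ = 101
= RGB(125, 217, 101)


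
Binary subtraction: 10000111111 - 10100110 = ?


Align and subtract column by column (LSB to MSB, borrowing when needed):
  10000111111
- 00010100110
  -----------
  col 0: (1 - 0 borrow-in) - 0 → 1 - 0 = 1, borrow out 0
  col 1: (1 - 0 borrow-in) - 1 → 1 - 1 = 0, borrow out 0
  col 2: (1 - 0 borrow-in) - 1 → 1 - 1 = 0, borrow out 0
  col 3: (1 - 0 borrow-in) - 0 → 1 - 0 = 1, borrow out 0
  col 4: (1 - 0 borrow-in) - 0 → 1 - 0 = 1, borrow out 0
  col 5: (1 - 0 borrow-in) - 1 → 1 - 1 = 0, borrow out 0
  col 6: (0 - 0 borrow-in) - 0 → 0 - 0 = 0, borrow out 0
  col 7: (0 - 0 borrow-in) - 1 → borrow from next column: (0+2) - 1 = 1, borrow out 1
  col 8: (0 - 1 borrow-in) - 0 → borrow from next column: (-1+2) - 0 = 1, borrow out 1
  col 9: (0 - 1 borrow-in) - 0 → borrow from next column: (-1+2) - 0 = 1, borrow out 1
  col 10: (1 - 1 borrow-in) - 0 → 0 - 0 = 0, borrow out 0
Reading bits MSB→LSB: 01110011001
Strip leading zeros: 1110011001
= 1110011001


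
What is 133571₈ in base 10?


Positional values:
Position 0: 1 × 8^0 = 1
Position 1: 7 × 8^1 = 56
Position 2: 5 × 8^2 = 320
Position 3: 3 × 8^3 = 1536
Position 4: 3 × 8^4 = 12288
Position 5: 1 × 8^5 = 32768
Sum = 1 + 56 + 320 + 1536 + 12288 + 32768
= 46969


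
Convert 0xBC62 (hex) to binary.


Each hex digit → 4 binary bits:
  B = 1011
  C = 1100
  6 = 0110
  2 = 0010
Concatenate: 1011 1100 0110 0010
= 1011110001100010


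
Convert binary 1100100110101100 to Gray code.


Binary: 1100100110101100
Gray code: G = B XOR (B >> 1)
B >> 1 = 0110010011010110
1100100110101100 XOR 0110010011010110:
  1 XOR 0 = 1
  1 XOR 1 = 0
  0 XOR 1 = 1
  0 XOR 0 = 0
  1 XOR 0 = 1
  0 XOR 1 = 1
  0 XOR 0 = 0
  1 XOR 0 = 1
  1 XOR 1 = 0
  0 XOR 1 = 1
  1 XOR 0 = 1
  0 XOR 1 = 1
  1 XOR 0 = 1
  1 XOR 1 = 0
  0 XOR 1 = 1
  0 XOR 0 = 0
= 1010110101111010


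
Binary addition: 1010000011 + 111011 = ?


Align and add column by column (LSB to MSB, carry propagating):
  01010000011
+ 00000111011
  -----------
  col 0: 1 + 1 + 0 (carry in) = 2 → bit 0, carry out 1
  col 1: 1 + 1 + 1 (carry in) = 3 → bit 1, carry out 1
  col 2: 0 + 0 + 1 (carry in) = 1 → bit 1, carry out 0
  col 3: 0 + 1 + 0 (carry in) = 1 → bit 1, carry out 0
  col 4: 0 + 1 + 0 (carry in) = 1 → bit 1, carry out 0
  col 5: 0 + 1 + 0 (carry in) = 1 → bit 1, carry out 0
  col 6: 0 + 0 + 0 (carry in) = 0 → bit 0, carry out 0
  col 7: 1 + 0 + 0 (carry in) = 1 → bit 1, carry out 0
  col 8: 0 + 0 + 0 (carry in) = 0 → bit 0, carry out 0
  col 9: 1 + 0 + 0 (carry in) = 1 → bit 1, carry out 0
  col 10: 0 + 0 + 0 (carry in) = 0 → bit 0, carry out 0
Reading bits MSB→LSB: 01010111110
Strip leading zeros: 1010111110
= 1010111110


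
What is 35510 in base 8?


Divide by 8 repeatedly:
35510 ÷ 8 = 4438 remainder 6
4438 ÷ 8 = 554 remainder 6
554 ÷ 8 = 69 remainder 2
69 ÷ 8 = 8 remainder 5
8 ÷ 8 = 1 remainder 0
1 ÷ 8 = 0 remainder 1
Reading remainders bottom-up:
= 0o105266


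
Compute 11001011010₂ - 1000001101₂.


Align and subtract column by column (LSB to MSB, borrowing when needed):
  11001011010
- 01000001101
  -----------
  col 0: (0 - 0 borrow-in) - 1 → borrow from next column: (0+2) - 1 = 1, borrow out 1
  col 1: (1 - 1 borrow-in) - 0 → 0 - 0 = 0, borrow out 0
  col 2: (0 - 0 borrow-in) - 1 → borrow from next column: (0+2) - 1 = 1, borrow out 1
  col 3: (1 - 1 borrow-in) - 1 → borrow from next column: (0+2) - 1 = 1, borrow out 1
  col 4: (1 - 1 borrow-in) - 0 → 0 - 0 = 0, borrow out 0
  col 5: (0 - 0 borrow-in) - 0 → 0 - 0 = 0, borrow out 0
  col 6: (1 - 0 borrow-in) - 0 → 1 - 0 = 1, borrow out 0
  col 7: (0 - 0 borrow-in) - 0 → 0 - 0 = 0, borrow out 0
  col 8: (0 - 0 borrow-in) - 0 → 0 - 0 = 0, borrow out 0
  col 9: (1 - 0 borrow-in) - 1 → 1 - 1 = 0, borrow out 0
  col 10: (1 - 0 borrow-in) - 0 → 1 - 0 = 1, borrow out 0
Reading bits MSB→LSB: 10001001101
Strip leading zeros: 10001001101
= 10001001101


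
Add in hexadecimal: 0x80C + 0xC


Align and add column by column (LSB to MSB, each column mod 16 with carry):
  080C
+ 000C
  ----
  col 0: C(12) + C(12) + 0 (carry in) = 24 → 8(8), carry out 1
  col 1: 0(0) + 0(0) + 1 (carry in) = 1 → 1(1), carry out 0
  col 2: 8(8) + 0(0) + 0 (carry in) = 8 → 8(8), carry out 0
  col 3: 0(0) + 0(0) + 0 (carry in) = 0 → 0(0), carry out 0
Reading digits MSB→LSB: 0818
Strip leading zeros: 818
= 0x818


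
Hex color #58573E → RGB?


Hex: #58573E
R = 58₁₆ = 88
G = 57₁₆ = 87
B = 3E₁₆ = 62
= RGB(88, 87, 62)


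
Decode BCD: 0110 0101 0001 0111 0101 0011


Each 4-bit group → digit:
  0110 → 6
  0101 → 5
  0001 → 1
  0111 → 7
  0101 → 5
  0011 → 3
= 651753


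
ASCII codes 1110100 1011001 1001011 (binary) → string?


Codes (binary): 1110100 1011001 1001011
Per-code ASCII lookup:
  1110100 = 116  (range 97-122: lowercase, 116 - 97 = 19) → 't'
  1011001 = 89  (range 65-90: uppercase, 89 - 65 = 24) → 'Y'
  1001011 = 75  (range 65-90: uppercase, 75 - 65 = 10) → 'K'
= 'tYK'


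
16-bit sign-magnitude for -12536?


Sign bit: 1 (negative)
Magnitude: 12536 = 011000011111000
= 1011000011111000


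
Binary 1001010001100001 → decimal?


Positional values:
Bit 0: 1 × 2^0 = 1
Bit 5: 1 × 2^5 = 32
Bit 6: 1 × 2^6 = 64
Bit 10: 1 × 2^10 = 1024
Bit 12: 1 × 2^12 = 4096
Bit 15: 1 × 2^15 = 32768
Sum = 1 + 32 + 64 + 1024 + 4096 + 32768
= 37985


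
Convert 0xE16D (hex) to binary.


Each hex digit → 4 binary bits:
  E = 1110
  1 = 0001
  6 = 0110
  D = 1101
Concatenate: 1110 0001 0110 1101
= 1110000101101101


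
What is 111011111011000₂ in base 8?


Group into 3-bit groups: 111011111011000
  111 = 7
  011 = 3
  111 = 7
  011 = 3
  000 = 0
= 0o73730


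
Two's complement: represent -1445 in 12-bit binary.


Original: 010110100101
Step 1 - Invert all bits: 101001011010
Step 2 - Add 1: 101001011010 + 1
= 101001011011 (represents -1445)


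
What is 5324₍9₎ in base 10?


Positional values (base 9):
  4 × 9^0 = 4 × 1 = 4
  2 × 9^1 = 2 × 9 = 18
  3 × 9^2 = 3 × 81 = 243
  5 × 9^3 = 5 × 729 = 3645
Sum = 4 + 18 + 243 + 3645
= 3910


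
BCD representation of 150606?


Each digit → 4-bit binary:
  1 → 0001
  5 → 0101
  0 → 0000
  6 → 0110
  0 → 0000
  6 → 0110
= 0001 0101 0000 0110 0000 0110


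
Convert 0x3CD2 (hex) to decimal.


Positional values:
Position 0: 2 × 16^0 = 2 × 1 = 2
Position 1: D × 16^1 = 13 × 16 = 208
Position 2: C × 16^2 = 12 × 256 = 3072
Position 3: 3 × 16^3 = 3 × 4096 = 12288
Sum = 2 + 208 + 3072 + 12288
= 15570


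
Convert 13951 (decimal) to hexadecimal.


Divide by 16 repeatedly:
13951 ÷ 16 = 871 remainder 15 (F)
871 ÷ 16 = 54 remainder 7 (7)
54 ÷ 16 = 3 remainder 6 (6)
3 ÷ 16 = 0 remainder 3 (3)
Reading remainders bottom-up:
= 0x367F


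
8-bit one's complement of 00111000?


Original: 00111000
Invert all bits:
  bit 0: 0 → 1
  bit 1: 0 → 1
  bit 2: 1 → 0
  bit 3: 1 → 0
  bit 4: 1 → 0
  bit 5: 0 → 1
  bit 6: 0 → 1
  bit 7: 0 → 1
= 11000111


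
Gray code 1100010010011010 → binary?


Gray code: 1100010010011010
MSB stays the same: 1
Each subsequent bit = prev_binary XOR current_gray:
  B[1] = 1 XOR 1 = 0
  B[2] = 0 XOR 0 = 0
  B[3] = 0 XOR 0 = 0
  B[4] = 0 XOR 0 = 0
  B[5] = 0 XOR 1 = 1
  B[6] = 1 XOR 0 = 1
  B[7] = 1 XOR 0 = 1
  B[8] = 1 XOR 1 = 0
  B[9] = 0 XOR 0 = 0
  B[10] = 0 XOR 0 = 0
  B[11] = 0 XOR 1 = 1
  B[12] = 1 XOR 1 = 0
  B[13] = 0 XOR 0 = 0
  B[14] = 0 XOR 1 = 1
  B[15] = 1 XOR 0 = 1
= 1000011100010011 (34579 decimal)


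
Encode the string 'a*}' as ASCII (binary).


String: 'a*}'  (3 characters)
Per-character ASCII lookup:
  'a': lowercase starts at 97: 'a' = 97 + 0 = 97 → 1100001
  '*': special character: '*' = 42 → 101010
  '}': special character: '}' = 125 → 1111101
= 1100001 101010 1111101


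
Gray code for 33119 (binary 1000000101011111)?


Binary: 1000000101011111
Gray code: G = B XOR (B >> 1)
B >> 1 = 0100000010101111
1000000101011111 XOR 0100000010101111:
  1 XOR 0 = 1
  0 XOR 1 = 1
  0 XOR 0 = 0
  0 XOR 0 = 0
  0 XOR 0 = 0
  0 XOR 0 = 0
  0 XOR 0 = 0
  1 XOR 0 = 1
  0 XOR 1 = 1
  1 XOR 0 = 1
  0 XOR 1 = 1
  1 XOR 0 = 1
  1 XOR 1 = 0
  1 XOR 1 = 0
  1 XOR 1 = 0
  1 XOR 1 = 0
= 1100000111110000


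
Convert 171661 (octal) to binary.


Each octal digit → 3 binary bits:
  1 = 001
  7 = 111
  1 = 001
  6 = 110
  6 = 110
  1 = 001
Concatenate: 001 111 001 110 110 001
= 001111001110110001


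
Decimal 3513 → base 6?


Divide by 6 repeatedly:
3513 ÷ 6 = 585 remainder 3
585 ÷ 6 = 97 remainder 3
97 ÷ 6 = 16 remainder 1
16 ÷ 6 = 2 remainder 4
2 ÷ 6 = 0 remainder 2
Reading remainders bottom-up:
= 24133


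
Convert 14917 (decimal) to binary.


Divide by 2 repeatedly:
14917 ÷ 2 = 7458 remainder 1
7458 ÷ 2 = 3729 remainder 0
3729 ÷ 2 = 1864 remainder 1
1864 ÷ 2 = 932 remainder 0
932 ÷ 2 = 466 remainder 0
466 ÷ 2 = 233 remainder 0
233 ÷ 2 = 116 remainder 1
116 ÷ 2 = 58 remainder 0
58 ÷ 2 = 29 remainder 0
29 ÷ 2 = 14 remainder 1
14 ÷ 2 = 7 remainder 0
7 ÷ 2 = 3 remainder 1
3 ÷ 2 = 1 remainder 1
1 ÷ 2 = 0 remainder 1
Reading remainders bottom-up:
= 11101001000101


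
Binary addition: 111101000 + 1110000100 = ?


Align and add column by column (LSB to MSB, carry propagating):
  00111101000
+ 01110000100
  -----------
  col 0: 0 + 0 + 0 (carry in) = 0 → bit 0, carry out 0
  col 1: 0 + 0 + 0 (carry in) = 0 → bit 0, carry out 0
  col 2: 0 + 1 + 0 (carry in) = 1 → bit 1, carry out 0
  col 3: 1 + 0 + 0 (carry in) = 1 → bit 1, carry out 0
  col 4: 0 + 0 + 0 (carry in) = 0 → bit 0, carry out 0
  col 5: 1 + 0 + 0 (carry in) = 1 → bit 1, carry out 0
  col 6: 1 + 0 + 0 (carry in) = 1 → bit 1, carry out 0
  col 7: 1 + 1 + 0 (carry in) = 2 → bit 0, carry out 1
  col 8: 1 + 1 + 1 (carry in) = 3 → bit 1, carry out 1
  col 9: 0 + 1 + 1 (carry in) = 2 → bit 0, carry out 1
  col 10: 0 + 0 + 1 (carry in) = 1 → bit 1, carry out 0
Reading bits MSB→LSB: 10101101100
Strip leading zeros: 10101101100
= 10101101100


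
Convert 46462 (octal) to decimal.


Positional values:
Position 0: 2 × 8^0 = 2
Position 1: 6 × 8^1 = 48
Position 2: 4 × 8^2 = 256
Position 3: 6 × 8^3 = 3072
Position 4: 4 × 8^4 = 16384
Sum = 2 + 48 + 256 + 3072 + 16384
= 19762


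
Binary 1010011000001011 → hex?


Group into 4-bit nibbles: 1010011000001011
  1010 = A
  0110 = 6
  0000 = 0
  1011 = B
= 0xA60B


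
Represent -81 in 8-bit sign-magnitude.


Sign bit: 1 (negative)
Magnitude: 81 = 1010001
= 11010001


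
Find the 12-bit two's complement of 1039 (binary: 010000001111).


Original: 010000001111
Step 1 - Invert all bits: 101111110000
Step 2 - Add 1: 101111110000 + 1
= 101111110001 (represents -1039)


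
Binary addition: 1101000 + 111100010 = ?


Align and add column by column (LSB to MSB, carry propagating):
  0001101000
+ 0111100010
  ----------
  col 0: 0 + 0 + 0 (carry in) = 0 → bit 0, carry out 0
  col 1: 0 + 1 + 0 (carry in) = 1 → bit 1, carry out 0
  col 2: 0 + 0 + 0 (carry in) = 0 → bit 0, carry out 0
  col 3: 1 + 0 + 0 (carry in) = 1 → bit 1, carry out 0
  col 4: 0 + 0 + 0 (carry in) = 0 → bit 0, carry out 0
  col 5: 1 + 1 + 0 (carry in) = 2 → bit 0, carry out 1
  col 6: 1 + 1 + 1 (carry in) = 3 → bit 1, carry out 1
  col 7: 0 + 1 + 1 (carry in) = 2 → bit 0, carry out 1
  col 8: 0 + 1 + 1 (carry in) = 2 → bit 0, carry out 1
  col 9: 0 + 0 + 1 (carry in) = 1 → bit 1, carry out 0
Reading bits MSB→LSB: 1001001010
Strip leading zeros: 1001001010
= 1001001010


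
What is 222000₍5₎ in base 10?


Positional values (base 5):
  0 × 5^0 = 0 × 1 = 0
  0 × 5^1 = 0 × 5 = 0
  0 × 5^2 = 0 × 25 = 0
  2 × 5^3 = 2 × 125 = 250
  2 × 5^4 = 2 × 625 = 1250
  2 × 5^5 = 2 × 3125 = 6250
Sum = 0 + 0 + 0 + 250 + 1250 + 6250
= 7750


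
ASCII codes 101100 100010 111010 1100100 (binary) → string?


Codes (binary): 101100 100010 111010 1100100
Per-code ASCII lookup:
  101100 = 44  (special character) → ','
  100010 = 34  (special character) → '"'
  111010 = 58  (special character) → ':'
  1100100 = 100  (range 97-122: lowercase, 100 - 97 = 3) → 'd'
= ',":d'


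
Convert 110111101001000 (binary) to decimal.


Positional values:
Bit 3: 1 × 2^3 = 8
Bit 6: 1 × 2^6 = 64
Bit 8: 1 × 2^8 = 256
Bit 9: 1 × 2^9 = 512
Bit 10: 1 × 2^10 = 1024
Bit 11: 1 × 2^11 = 2048
Bit 13: 1 × 2^13 = 8192
Bit 14: 1 × 2^14 = 16384
Sum = 8 + 64 + 256 + 512 + 1024 + 2048 + 8192 + 16384
= 28488


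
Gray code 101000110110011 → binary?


Gray code: 101000110110011
MSB stays the same: 1
Each subsequent bit = prev_binary XOR current_gray:
  B[1] = 1 XOR 0 = 1
  B[2] = 1 XOR 1 = 0
  B[3] = 0 XOR 0 = 0
  B[4] = 0 XOR 0 = 0
  B[5] = 0 XOR 0 = 0
  B[6] = 0 XOR 1 = 1
  B[7] = 1 XOR 1 = 0
  B[8] = 0 XOR 0 = 0
  B[9] = 0 XOR 1 = 1
  B[10] = 1 XOR 1 = 0
  B[11] = 0 XOR 0 = 0
  B[12] = 0 XOR 0 = 0
  B[13] = 0 XOR 1 = 1
  B[14] = 1 XOR 1 = 0
= 110000100100010 (24866 decimal)


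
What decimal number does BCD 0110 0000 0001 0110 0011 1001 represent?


Each 4-bit group → digit:
  0110 → 6
  0000 → 0
  0001 → 1
  0110 → 6
  0011 → 3
  1001 → 9
= 601639


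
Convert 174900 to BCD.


Each digit → 4-bit binary:
  1 → 0001
  7 → 0111
  4 → 0100
  9 → 1001
  0 → 0000
  0 → 0000
= 0001 0111 0100 1001 0000 0000


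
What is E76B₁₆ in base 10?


Positional values:
Position 0: B × 16^0 = 11 × 1 = 11
Position 1: 6 × 16^1 = 6 × 16 = 96
Position 2: 7 × 16^2 = 7 × 256 = 1792
Position 3: E × 16^3 = 14 × 4096 = 57344
Sum = 11 + 96 + 1792 + 57344
= 59243


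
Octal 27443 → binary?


Each octal digit → 3 binary bits:
  2 = 010
  7 = 111
  4 = 100
  4 = 100
  3 = 011
Concatenate: 010 111 100 100 011
= 010111100100011


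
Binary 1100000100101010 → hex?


Group into 4-bit nibbles: 1100000100101010
  1100 = C
  0001 = 1
  0010 = 2
  1010 = A
= 0xC12A


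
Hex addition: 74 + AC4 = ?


Align and add column by column (LSB to MSB, each column mod 16 with carry):
  0074
+ 0AC4
  ----
  col 0: 4(4) + 4(4) + 0 (carry in) = 8 → 8(8), carry out 0
  col 1: 7(7) + C(12) + 0 (carry in) = 19 → 3(3), carry out 1
  col 2: 0(0) + A(10) + 1 (carry in) = 11 → B(11), carry out 0
  col 3: 0(0) + 0(0) + 0 (carry in) = 0 → 0(0), carry out 0
Reading digits MSB→LSB: 0B38
Strip leading zeros: B38
= 0xB38


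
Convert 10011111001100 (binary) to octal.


Group into 3-bit groups: 010011111001100
  010 = 2
  011 = 3
  111 = 7
  001 = 1
  100 = 4
= 0o23714


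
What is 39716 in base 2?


Divide by 2 repeatedly:
39716 ÷ 2 = 19858 remainder 0
19858 ÷ 2 = 9929 remainder 0
9929 ÷ 2 = 4964 remainder 1
4964 ÷ 2 = 2482 remainder 0
2482 ÷ 2 = 1241 remainder 0
1241 ÷ 2 = 620 remainder 1
620 ÷ 2 = 310 remainder 0
310 ÷ 2 = 155 remainder 0
155 ÷ 2 = 77 remainder 1
77 ÷ 2 = 38 remainder 1
38 ÷ 2 = 19 remainder 0
19 ÷ 2 = 9 remainder 1
9 ÷ 2 = 4 remainder 1
4 ÷ 2 = 2 remainder 0
2 ÷ 2 = 1 remainder 0
1 ÷ 2 = 0 remainder 1
Reading remainders bottom-up:
= 1001101100100100


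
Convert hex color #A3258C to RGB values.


Hex: #A3258C
R = A3₁₆ = 163
G = 25₁₆ = 37
B = 8C₁₆ = 140
= RGB(163, 37, 140)


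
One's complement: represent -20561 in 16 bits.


Original: 0101000001010001
Invert all bits:
  bit 0: 0 → 1
  bit 1: 1 → 0
  bit 2: 0 → 1
  bit 3: 1 → 0
  bit 4: 0 → 1
  bit 5: 0 → 1
  bit 6: 0 → 1
  bit 7: 0 → 1
  bit 8: 0 → 1
  bit 9: 1 → 0
  bit 10: 0 → 1
  bit 11: 1 → 0
  bit 12: 0 → 1
  bit 13: 0 → 1
  bit 14: 0 → 1
  bit 15: 1 → 0
= 1010111110101110


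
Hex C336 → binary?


Each hex digit → 4 binary bits:
  C = 1100
  3 = 0011
  3 = 0011
  6 = 0110
Concatenate: 1100 0011 0011 0110
= 1100001100110110


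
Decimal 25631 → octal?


Divide by 8 repeatedly:
25631 ÷ 8 = 3203 remainder 7
3203 ÷ 8 = 400 remainder 3
400 ÷ 8 = 50 remainder 0
50 ÷ 8 = 6 remainder 2
6 ÷ 8 = 0 remainder 6
Reading remainders bottom-up:
= 0o62037


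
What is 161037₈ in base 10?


Positional values:
Position 0: 7 × 8^0 = 7
Position 1: 3 × 8^1 = 24
Position 2: 0 × 8^2 = 0
Position 3: 1 × 8^3 = 512
Position 4: 6 × 8^4 = 24576
Position 5: 1 × 8^5 = 32768
Sum = 7 + 24 + 0 + 512 + 24576 + 32768
= 57887


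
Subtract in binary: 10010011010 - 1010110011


Align and subtract column by column (LSB to MSB, borrowing when needed):
  10010011010
- 01010110011
  -----------
  col 0: (0 - 0 borrow-in) - 1 → borrow from next column: (0+2) - 1 = 1, borrow out 1
  col 1: (1 - 1 borrow-in) - 1 → borrow from next column: (0+2) - 1 = 1, borrow out 1
  col 2: (0 - 1 borrow-in) - 0 → borrow from next column: (-1+2) - 0 = 1, borrow out 1
  col 3: (1 - 1 borrow-in) - 0 → 0 - 0 = 0, borrow out 0
  col 4: (1 - 0 borrow-in) - 1 → 1 - 1 = 0, borrow out 0
  col 5: (0 - 0 borrow-in) - 1 → borrow from next column: (0+2) - 1 = 1, borrow out 1
  col 6: (0 - 1 borrow-in) - 0 → borrow from next column: (-1+2) - 0 = 1, borrow out 1
  col 7: (1 - 1 borrow-in) - 1 → borrow from next column: (0+2) - 1 = 1, borrow out 1
  col 8: (0 - 1 borrow-in) - 0 → borrow from next column: (-1+2) - 0 = 1, borrow out 1
  col 9: (0 - 1 borrow-in) - 1 → borrow from next column: (-1+2) - 1 = 0, borrow out 1
  col 10: (1 - 1 borrow-in) - 0 → 0 - 0 = 0, borrow out 0
Reading bits MSB→LSB: 00111100111
Strip leading zeros: 111100111
= 111100111


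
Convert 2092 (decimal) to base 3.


Divide by 3 repeatedly:
2092 ÷ 3 = 697 remainder 1
697 ÷ 3 = 232 remainder 1
232 ÷ 3 = 77 remainder 1
77 ÷ 3 = 25 remainder 2
25 ÷ 3 = 8 remainder 1
8 ÷ 3 = 2 remainder 2
2 ÷ 3 = 0 remainder 2
Reading remainders bottom-up:
= 2212111


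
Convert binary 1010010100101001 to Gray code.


Binary: 1010010100101001
Gray code: G = B XOR (B >> 1)
B >> 1 = 0101001010010100
1010010100101001 XOR 0101001010010100:
  1 XOR 0 = 1
  0 XOR 1 = 1
  1 XOR 0 = 1
  0 XOR 1 = 1
  0 XOR 0 = 0
  1 XOR 0 = 1
  0 XOR 1 = 1
  1 XOR 0 = 1
  0 XOR 1 = 1
  0 XOR 0 = 0
  1 XOR 0 = 1
  0 XOR 1 = 1
  1 XOR 0 = 1
  0 XOR 1 = 1
  0 XOR 0 = 0
  1 XOR 0 = 1
= 1111011110111101


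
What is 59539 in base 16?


Divide by 16 repeatedly:
59539 ÷ 16 = 3721 remainder 3 (3)
3721 ÷ 16 = 232 remainder 9 (9)
232 ÷ 16 = 14 remainder 8 (8)
14 ÷ 16 = 0 remainder 14 (E)
Reading remainders bottom-up:
= 0xE893


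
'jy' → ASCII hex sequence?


String: 'jy'  (2 characters)
Per-character ASCII lookup:
  'j': lowercase starts at 97: 'j' = 97 + 9 = 106 → 0x6A
  'y': lowercase starts at 97: 'y' = 97 + 24 = 121 → 0x79
= 0x6A 0x79


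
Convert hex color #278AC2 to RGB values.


Hex: #278AC2
R = 27₁₆ = 39
G = 8A₁₆ = 138
B = C2₁₆ = 194
= RGB(39, 138, 194)


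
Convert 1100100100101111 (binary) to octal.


Group into 3-bit groups: 001100100100101111
  001 = 1
  100 = 4
  100 = 4
  100 = 4
  101 = 5
  111 = 7
= 0o144457


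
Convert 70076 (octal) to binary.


Each octal digit → 3 binary bits:
  7 = 111
  0 = 000
  0 = 000
  7 = 111
  6 = 110
Concatenate: 111 000 000 111 110
= 111000000111110


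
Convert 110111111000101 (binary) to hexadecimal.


Group into 4-bit nibbles: 0110111111000101
  0110 = 6
  1111 = F
  1100 = C
  0101 = 5
= 0x6FC5


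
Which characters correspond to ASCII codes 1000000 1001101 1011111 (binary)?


Codes (binary): 1000000 1001101 1011111
Per-code ASCII lookup:
  1000000 = 64  (special character) → '@'
  1001101 = 77  (range 65-90: uppercase, 77 - 65 = 12) → 'M'
  1011111 = 95  (special character) → '_'
= '@M_'


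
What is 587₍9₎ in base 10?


Positional values (base 9):
  7 × 9^0 = 7 × 1 = 7
  8 × 9^1 = 8 × 9 = 72
  5 × 9^2 = 5 × 81 = 405
Sum = 7 + 72 + 405
= 484


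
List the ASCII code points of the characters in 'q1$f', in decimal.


String: 'q1$f'  (4 characters)
Per-character ASCII lookup:
  'q': lowercase starts at 97: 'q' = 97 + 16 = 113
  '1': digits start at 48: '1' = 48 + 1 = 49
  '$': special character: '$' = 36
  'f': lowercase starts at 97: 'f' = 97 + 5 = 102
= 113 49 36 102


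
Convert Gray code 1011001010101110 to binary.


Gray code: 1011001010101110
MSB stays the same: 1
Each subsequent bit = prev_binary XOR current_gray:
  B[1] = 1 XOR 0 = 1
  B[2] = 1 XOR 1 = 0
  B[3] = 0 XOR 1 = 1
  B[4] = 1 XOR 0 = 1
  B[5] = 1 XOR 0 = 1
  B[6] = 1 XOR 1 = 0
  B[7] = 0 XOR 0 = 0
  B[8] = 0 XOR 1 = 1
  B[9] = 1 XOR 0 = 1
  B[10] = 1 XOR 1 = 0
  B[11] = 0 XOR 0 = 0
  B[12] = 0 XOR 1 = 1
  B[13] = 1 XOR 1 = 0
  B[14] = 0 XOR 1 = 1
  B[15] = 1 XOR 0 = 1
= 1101110011001011 (56523 decimal)


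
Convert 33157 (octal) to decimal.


Positional values:
Position 0: 7 × 8^0 = 7
Position 1: 5 × 8^1 = 40
Position 2: 1 × 8^2 = 64
Position 3: 3 × 8^3 = 1536
Position 4: 3 × 8^4 = 12288
Sum = 7 + 40 + 64 + 1536 + 12288
= 13935


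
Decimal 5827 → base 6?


Divide by 6 repeatedly:
5827 ÷ 6 = 971 remainder 1
971 ÷ 6 = 161 remainder 5
161 ÷ 6 = 26 remainder 5
26 ÷ 6 = 4 remainder 2
4 ÷ 6 = 0 remainder 4
Reading remainders bottom-up:
= 42551


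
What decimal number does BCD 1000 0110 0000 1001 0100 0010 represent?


Each 4-bit group → digit:
  1000 → 8
  0110 → 6
  0000 → 0
  1001 → 9
  0100 → 4
  0010 → 2
= 860942


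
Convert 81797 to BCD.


Each digit → 4-bit binary:
  8 → 1000
  1 → 0001
  7 → 0111
  9 → 1001
  7 → 0111
= 1000 0001 0111 1001 0111


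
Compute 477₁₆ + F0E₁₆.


Align and add column by column (LSB to MSB, each column mod 16 with carry):
  0477
+ 0F0E
  ----
  col 0: 7(7) + E(14) + 0 (carry in) = 21 → 5(5), carry out 1
  col 1: 7(7) + 0(0) + 1 (carry in) = 8 → 8(8), carry out 0
  col 2: 4(4) + F(15) + 0 (carry in) = 19 → 3(3), carry out 1
  col 3: 0(0) + 0(0) + 1 (carry in) = 1 → 1(1), carry out 0
Reading digits MSB→LSB: 1385
Strip leading zeros: 1385
= 0x1385


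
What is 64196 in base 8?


Divide by 8 repeatedly:
64196 ÷ 8 = 8024 remainder 4
8024 ÷ 8 = 1003 remainder 0
1003 ÷ 8 = 125 remainder 3
125 ÷ 8 = 15 remainder 5
15 ÷ 8 = 1 remainder 7
1 ÷ 8 = 0 remainder 1
Reading remainders bottom-up:
= 0o175304


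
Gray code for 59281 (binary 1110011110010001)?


Binary: 1110011110010001
Gray code: G = B XOR (B >> 1)
B >> 1 = 0111001111001000
1110011110010001 XOR 0111001111001000:
  1 XOR 0 = 1
  1 XOR 1 = 0
  1 XOR 1 = 0
  0 XOR 1 = 1
  0 XOR 0 = 0
  1 XOR 0 = 1
  1 XOR 1 = 0
  1 XOR 1 = 0
  1 XOR 1 = 0
  0 XOR 1 = 1
  0 XOR 0 = 0
  1 XOR 0 = 1
  0 XOR 1 = 1
  0 XOR 0 = 0
  0 XOR 0 = 0
  1 XOR 0 = 1
= 1001010001011001


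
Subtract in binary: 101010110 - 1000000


Align and subtract column by column (LSB to MSB, borrowing when needed):
  101010110
- 001000000
  ---------
  col 0: (0 - 0 borrow-in) - 0 → 0 - 0 = 0, borrow out 0
  col 1: (1 - 0 borrow-in) - 0 → 1 - 0 = 1, borrow out 0
  col 2: (1 - 0 borrow-in) - 0 → 1 - 0 = 1, borrow out 0
  col 3: (0 - 0 borrow-in) - 0 → 0 - 0 = 0, borrow out 0
  col 4: (1 - 0 borrow-in) - 0 → 1 - 0 = 1, borrow out 0
  col 5: (0 - 0 borrow-in) - 0 → 0 - 0 = 0, borrow out 0
  col 6: (1 - 0 borrow-in) - 1 → 1 - 1 = 0, borrow out 0
  col 7: (0 - 0 borrow-in) - 0 → 0 - 0 = 0, borrow out 0
  col 8: (1 - 0 borrow-in) - 0 → 1 - 0 = 1, borrow out 0
Reading bits MSB→LSB: 100010110
Strip leading zeros: 100010110
= 100010110


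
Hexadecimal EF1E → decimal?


Positional values:
Position 0: E × 16^0 = 14 × 1 = 14
Position 1: 1 × 16^1 = 1 × 16 = 16
Position 2: F × 16^2 = 15 × 256 = 3840
Position 3: E × 16^3 = 14 × 4096 = 57344
Sum = 14 + 16 + 3840 + 57344
= 61214


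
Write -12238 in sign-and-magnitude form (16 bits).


Sign bit: 1 (negative)
Magnitude: 12238 = 010111111001110
= 1010111111001110


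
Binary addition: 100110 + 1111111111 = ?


Align and add column by column (LSB to MSB, carry propagating):
  00000100110
+ 01111111111
  -----------
  col 0: 0 + 1 + 0 (carry in) = 1 → bit 1, carry out 0
  col 1: 1 + 1 + 0 (carry in) = 2 → bit 0, carry out 1
  col 2: 1 + 1 + 1 (carry in) = 3 → bit 1, carry out 1
  col 3: 0 + 1 + 1 (carry in) = 2 → bit 0, carry out 1
  col 4: 0 + 1 + 1 (carry in) = 2 → bit 0, carry out 1
  col 5: 1 + 1 + 1 (carry in) = 3 → bit 1, carry out 1
  col 6: 0 + 1 + 1 (carry in) = 2 → bit 0, carry out 1
  col 7: 0 + 1 + 1 (carry in) = 2 → bit 0, carry out 1
  col 8: 0 + 1 + 1 (carry in) = 2 → bit 0, carry out 1
  col 9: 0 + 1 + 1 (carry in) = 2 → bit 0, carry out 1
  col 10: 0 + 0 + 1 (carry in) = 1 → bit 1, carry out 0
Reading bits MSB→LSB: 10000100101
Strip leading zeros: 10000100101
= 10000100101


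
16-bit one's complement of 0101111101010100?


Original: 0101111101010100
Invert all bits:
  bit 0: 0 → 1
  bit 1: 1 → 0
  bit 2: 0 → 1
  bit 3: 1 → 0
  bit 4: 1 → 0
  bit 5: 1 → 0
  bit 6: 1 → 0
  bit 7: 1 → 0
  bit 8: 0 → 1
  bit 9: 1 → 0
  bit 10: 0 → 1
  bit 11: 1 → 0
  bit 12: 0 → 1
  bit 13: 1 → 0
  bit 14: 0 → 1
  bit 15: 0 → 1
= 1010000010101011


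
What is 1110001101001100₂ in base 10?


Positional values:
Bit 2: 1 × 2^2 = 4
Bit 3: 1 × 2^3 = 8
Bit 6: 1 × 2^6 = 64
Bit 8: 1 × 2^8 = 256
Bit 9: 1 × 2^9 = 512
Bit 13: 1 × 2^13 = 8192
Bit 14: 1 × 2^14 = 16384
Bit 15: 1 × 2^15 = 32768
Sum = 4 + 8 + 64 + 256 + 512 + 8192 + 16384 + 32768
= 58188


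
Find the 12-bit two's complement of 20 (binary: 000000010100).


Original: 000000010100
Step 1 - Invert all bits: 111111101011
Step 2 - Add 1: 111111101011 + 1
= 111111101100 (represents -20)


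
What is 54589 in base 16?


Divide by 16 repeatedly:
54589 ÷ 16 = 3411 remainder 13 (D)
3411 ÷ 16 = 213 remainder 3 (3)
213 ÷ 16 = 13 remainder 5 (5)
13 ÷ 16 = 0 remainder 13 (D)
Reading remainders bottom-up:
= 0xD53D


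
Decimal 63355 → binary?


Divide by 2 repeatedly:
63355 ÷ 2 = 31677 remainder 1
31677 ÷ 2 = 15838 remainder 1
15838 ÷ 2 = 7919 remainder 0
7919 ÷ 2 = 3959 remainder 1
3959 ÷ 2 = 1979 remainder 1
1979 ÷ 2 = 989 remainder 1
989 ÷ 2 = 494 remainder 1
494 ÷ 2 = 247 remainder 0
247 ÷ 2 = 123 remainder 1
123 ÷ 2 = 61 remainder 1
61 ÷ 2 = 30 remainder 1
30 ÷ 2 = 15 remainder 0
15 ÷ 2 = 7 remainder 1
7 ÷ 2 = 3 remainder 1
3 ÷ 2 = 1 remainder 1
1 ÷ 2 = 0 remainder 1
Reading remainders bottom-up:
= 1111011101111011


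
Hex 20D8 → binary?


Each hex digit → 4 binary bits:
  2 = 0010
  0 = 0000
  D = 1101
  8 = 1000
Concatenate: 0010 0000 1101 1000
= 0010000011011000


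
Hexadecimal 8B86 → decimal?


Positional values:
Position 0: 6 × 16^0 = 6 × 1 = 6
Position 1: 8 × 16^1 = 8 × 16 = 128
Position 2: B × 16^2 = 11 × 256 = 2816
Position 3: 8 × 16^3 = 8 × 4096 = 32768
Sum = 6 + 128 + 2816 + 32768
= 35718


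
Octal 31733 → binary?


Each octal digit → 3 binary bits:
  3 = 011
  1 = 001
  7 = 111
  3 = 011
  3 = 011
Concatenate: 011 001 111 011 011
= 011001111011011


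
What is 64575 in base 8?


Divide by 8 repeatedly:
64575 ÷ 8 = 8071 remainder 7
8071 ÷ 8 = 1008 remainder 7
1008 ÷ 8 = 126 remainder 0
126 ÷ 8 = 15 remainder 6
15 ÷ 8 = 1 remainder 7
1 ÷ 8 = 0 remainder 1
Reading remainders bottom-up:
= 0o176077


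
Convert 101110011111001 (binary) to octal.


Group into 3-bit groups: 101110011111001
  101 = 5
  110 = 6
  011 = 3
  111 = 7
  001 = 1
= 0o56371


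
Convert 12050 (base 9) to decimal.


Positional values (base 9):
  0 × 9^0 = 0 × 1 = 0
  5 × 9^1 = 5 × 9 = 45
  0 × 9^2 = 0 × 81 = 0
  2 × 9^3 = 2 × 729 = 1458
  1 × 9^4 = 1 × 6561 = 6561
Sum = 0 + 45 + 0 + 1458 + 6561
= 8064
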